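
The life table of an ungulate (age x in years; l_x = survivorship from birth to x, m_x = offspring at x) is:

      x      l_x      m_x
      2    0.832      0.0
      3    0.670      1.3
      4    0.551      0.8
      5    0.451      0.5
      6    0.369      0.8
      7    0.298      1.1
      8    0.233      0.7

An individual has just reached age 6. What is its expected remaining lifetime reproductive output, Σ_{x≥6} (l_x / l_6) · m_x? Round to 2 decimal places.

l_6 = 0.369. Conditional survival from age 6 to x is l_x / l_6.
  x=6: (0.369/0.369) × 0.8 = 0.8000
  x=7: (0.298/0.369) × 1.1 = 0.8883
  x=8: (0.233/0.369) × 0.7 = 0.4420
Sum = 0.8000 + 0.8883 + 0.4420 = 2.1304

2.13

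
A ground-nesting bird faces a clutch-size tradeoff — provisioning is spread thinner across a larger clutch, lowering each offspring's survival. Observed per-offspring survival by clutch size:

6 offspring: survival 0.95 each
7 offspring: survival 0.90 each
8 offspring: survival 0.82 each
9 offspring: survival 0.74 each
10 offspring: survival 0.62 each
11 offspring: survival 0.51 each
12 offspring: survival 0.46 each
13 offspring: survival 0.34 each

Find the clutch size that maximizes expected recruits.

Expected recruits = c × s(c):
  c=6: 6 × 0.95 = 5.700
  c=7: 7 × 0.90 = 6.300
  c=8: 8 × 0.82 = 6.560
  c=9: 9 × 0.74 = 6.660
  c=10: 10 × 0.62 = 6.200
  c=11: 11 × 0.51 = 5.610
  c=12: 12 × 0.46 = 5.520
  c=13: 13 × 0.34 = 4.420
Maximum at c = 9 (6.660 recruits).

9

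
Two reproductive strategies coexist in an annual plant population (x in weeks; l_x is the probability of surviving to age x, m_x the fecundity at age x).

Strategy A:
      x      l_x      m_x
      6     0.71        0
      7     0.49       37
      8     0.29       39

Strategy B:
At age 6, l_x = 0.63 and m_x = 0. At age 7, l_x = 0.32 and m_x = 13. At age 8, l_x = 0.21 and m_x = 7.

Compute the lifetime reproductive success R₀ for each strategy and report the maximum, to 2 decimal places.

29.44

Strategy A: R₀ = 0.71×0 + 0.49×37 + 0.29×39 = 29.4400
Strategy B: R₀ = 0.63×0 + 0.32×13 + 0.21×7 = 5.6300
Highest R₀: strategy A with 29.4400.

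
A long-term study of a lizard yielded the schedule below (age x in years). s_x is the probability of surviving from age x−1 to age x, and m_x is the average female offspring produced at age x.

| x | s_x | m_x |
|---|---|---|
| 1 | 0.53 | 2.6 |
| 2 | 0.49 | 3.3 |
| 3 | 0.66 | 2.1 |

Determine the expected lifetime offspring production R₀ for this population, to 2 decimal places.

2.59

Survivorship from birth: l_x = s_1·s_2·…·s_x.
  l_1 = 0.53000
  l_2 = 0.25970
  l_3 = 0.17140
R₀ = Σ l_x m_x:
  age 1: 0.53000 × 2.6 = 1.3780
  age 2: 0.25970 × 3.3 = 0.8570
  age 3: 0.17140 × 2.1 = 0.3599
R₀ = 1.3780 + 0.8570 + 0.3599 = 2.5949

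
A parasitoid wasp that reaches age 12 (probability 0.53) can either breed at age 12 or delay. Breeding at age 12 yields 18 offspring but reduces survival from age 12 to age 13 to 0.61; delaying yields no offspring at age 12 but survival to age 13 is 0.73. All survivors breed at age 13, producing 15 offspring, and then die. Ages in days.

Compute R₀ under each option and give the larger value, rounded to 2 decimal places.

breed at age 12: R₀ = 0.53 × (18 + 0.61 × 15) = 0.53 × 27.1500 = 14.3895
delay to age 13: R₀ = 0.53 × (0.73 × 15) = 0.53 × 10.9500 = 5.8035
Higher: breed at age 12 (14.3895).

14.39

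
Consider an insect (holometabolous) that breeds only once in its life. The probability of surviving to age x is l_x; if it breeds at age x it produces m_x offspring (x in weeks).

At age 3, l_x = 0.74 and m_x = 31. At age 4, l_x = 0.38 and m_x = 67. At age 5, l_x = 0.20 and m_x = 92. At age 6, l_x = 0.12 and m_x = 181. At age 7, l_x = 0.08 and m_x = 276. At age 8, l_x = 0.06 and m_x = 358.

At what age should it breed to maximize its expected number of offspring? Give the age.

4

Expected offspring if breeding at age x = l_x × m_x:
  age 3: 0.74 × 31 = 22.940
  age 4: 0.38 × 67 = 25.460
  age 5: 0.20 × 92 = 18.400
  age 6: 0.12 × 181 = 21.720
  age 7: 0.08 × 276 = 22.080
  age 8: 0.06 × 358 = 21.480
Maximum at age 4 (25.460).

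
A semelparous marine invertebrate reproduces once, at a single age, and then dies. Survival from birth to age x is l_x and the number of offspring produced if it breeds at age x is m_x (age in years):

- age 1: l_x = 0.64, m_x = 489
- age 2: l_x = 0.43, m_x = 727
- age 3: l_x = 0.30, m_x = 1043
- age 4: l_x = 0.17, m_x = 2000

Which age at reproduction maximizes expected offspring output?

4

Expected offspring if breeding at age x = l_x × m_x:
  age 1: 0.64 × 489 = 312.960
  age 2: 0.43 × 727 = 312.610
  age 3: 0.30 × 1043 = 312.900
  age 4: 0.17 × 2000 = 340.000
Maximum at age 4 (340.000).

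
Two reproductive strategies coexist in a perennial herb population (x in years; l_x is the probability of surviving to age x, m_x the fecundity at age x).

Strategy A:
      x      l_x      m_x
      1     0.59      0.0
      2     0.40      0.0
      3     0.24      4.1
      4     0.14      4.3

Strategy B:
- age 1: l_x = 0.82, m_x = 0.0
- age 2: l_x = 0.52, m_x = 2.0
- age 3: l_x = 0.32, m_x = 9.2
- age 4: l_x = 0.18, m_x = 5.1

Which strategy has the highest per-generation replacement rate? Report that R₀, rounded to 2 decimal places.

4.90

Strategy A: R₀ = 0.59×0.0 + 0.40×0.0 + 0.24×4.1 + 0.14×4.3 = 1.5860
Strategy B: R₀ = 0.82×0.0 + 0.52×2.0 + 0.32×9.2 + 0.18×5.1 = 4.9020
Highest R₀: strategy B with 4.9020.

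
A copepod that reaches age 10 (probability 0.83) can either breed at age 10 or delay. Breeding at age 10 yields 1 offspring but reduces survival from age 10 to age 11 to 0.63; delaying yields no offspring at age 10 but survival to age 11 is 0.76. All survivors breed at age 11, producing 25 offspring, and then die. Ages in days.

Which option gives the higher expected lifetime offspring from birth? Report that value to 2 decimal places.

breed at age 10: R₀ = 0.83 × (1 + 0.63 × 25) = 0.83 × 16.7500 = 13.9025
delay to age 11: R₀ = 0.83 × (0.76 × 25) = 0.83 × 19.0000 = 15.7700
Higher: delay to age 11 (15.7700).

15.77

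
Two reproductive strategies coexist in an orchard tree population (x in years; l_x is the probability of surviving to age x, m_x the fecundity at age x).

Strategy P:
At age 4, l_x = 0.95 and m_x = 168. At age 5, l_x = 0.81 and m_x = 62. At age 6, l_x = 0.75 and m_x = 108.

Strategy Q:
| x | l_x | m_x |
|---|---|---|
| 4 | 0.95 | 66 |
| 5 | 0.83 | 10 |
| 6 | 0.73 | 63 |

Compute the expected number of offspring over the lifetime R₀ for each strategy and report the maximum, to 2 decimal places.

290.82

Strategy P: R₀ = 0.95×168 + 0.81×62 + 0.75×108 = 290.8200
Strategy Q: R₀ = 0.95×66 + 0.83×10 + 0.73×63 = 116.9900
Highest R₀: strategy P with 290.8200.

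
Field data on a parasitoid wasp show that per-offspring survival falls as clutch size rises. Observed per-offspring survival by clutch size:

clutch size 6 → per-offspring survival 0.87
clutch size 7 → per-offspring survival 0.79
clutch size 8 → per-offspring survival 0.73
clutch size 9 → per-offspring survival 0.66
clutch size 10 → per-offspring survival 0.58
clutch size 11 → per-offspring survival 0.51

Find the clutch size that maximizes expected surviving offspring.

9

Expected surviving offspring = c × s(c):
  c=6: 6 × 0.87 = 5.220
  c=7: 7 × 0.79 = 5.530
  c=8: 8 × 0.73 = 5.840
  c=9: 9 × 0.66 = 5.940
  c=10: 10 × 0.58 = 5.800
  c=11: 11 × 0.51 = 5.610
Maximum at c = 9 (5.940 surviving offspring).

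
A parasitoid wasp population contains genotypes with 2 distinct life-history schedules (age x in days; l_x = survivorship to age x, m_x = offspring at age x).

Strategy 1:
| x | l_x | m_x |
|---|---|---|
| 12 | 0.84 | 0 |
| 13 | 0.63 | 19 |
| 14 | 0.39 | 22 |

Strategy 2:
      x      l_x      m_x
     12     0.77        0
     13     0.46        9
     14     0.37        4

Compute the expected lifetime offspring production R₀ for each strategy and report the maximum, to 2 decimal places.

Strategy 1: R₀ = 0.84×0 + 0.63×19 + 0.39×22 = 20.5500
Strategy 2: R₀ = 0.77×0 + 0.46×9 + 0.37×4 = 5.6200
Highest R₀: strategy 1 with 20.5500.

20.55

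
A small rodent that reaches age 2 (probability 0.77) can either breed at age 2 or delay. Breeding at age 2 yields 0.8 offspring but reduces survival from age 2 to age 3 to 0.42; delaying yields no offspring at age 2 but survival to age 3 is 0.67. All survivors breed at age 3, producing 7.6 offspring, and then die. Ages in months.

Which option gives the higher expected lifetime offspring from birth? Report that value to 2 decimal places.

3.92

breed at age 2: R₀ = 0.77 × (0.8 + 0.42 × 7.6) = 0.77 × 3.9920 = 3.0738
delay to age 3: R₀ = 0.77 × (0.67 × 7.6) = 0.77 × 5.0920 = 3.9208
Higher: delay to age 3 (3.9208).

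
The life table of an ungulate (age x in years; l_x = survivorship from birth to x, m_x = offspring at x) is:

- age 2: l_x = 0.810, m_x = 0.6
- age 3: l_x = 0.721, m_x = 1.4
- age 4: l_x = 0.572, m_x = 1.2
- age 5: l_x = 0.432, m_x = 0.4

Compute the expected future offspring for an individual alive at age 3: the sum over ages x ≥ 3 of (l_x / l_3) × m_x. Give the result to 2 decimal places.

l_3 = 0.721. Conditional survival from age 3 to x is l_x / l_3.
  x=3: (0.721/0.721) × 1.4 = 1.4000
  x=4: (0.572/0.721) × 1.2 = 0.9520
  x=5: (0.432/0.721) × 0.4 = 0.2397
Sum = 1.4000 + 0.9520 + 0.2397 = 2.5917

2.59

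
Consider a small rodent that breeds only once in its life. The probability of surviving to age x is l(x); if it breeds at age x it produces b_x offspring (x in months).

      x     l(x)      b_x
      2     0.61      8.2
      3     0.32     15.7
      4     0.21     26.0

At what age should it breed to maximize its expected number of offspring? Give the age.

4

Expected offspring if breeding at age x = l(x) × b_x:
  age 2: 0.61 × 8.2 = 5.002
  age 3: 0.32 × 15.7 = 5.024
  age 4: 0.21 × 26.0 = 5.460
Maximum at age 4 (5.460).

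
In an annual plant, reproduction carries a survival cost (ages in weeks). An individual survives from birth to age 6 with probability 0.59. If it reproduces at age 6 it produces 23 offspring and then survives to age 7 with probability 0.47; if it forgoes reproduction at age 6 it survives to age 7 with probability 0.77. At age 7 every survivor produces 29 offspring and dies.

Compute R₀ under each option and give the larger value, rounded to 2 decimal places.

21.61

breed at age 6: R₀ = 0.59 × (23 + 0.47 × 29) = 0.59 × 36.6300 = 21.6117
delay to age 7: R₀ = 0.59 × (0.77 × 29) = 0.59 × 22.3300 = 13.1747
Higher: breed at age 6 (21.6117).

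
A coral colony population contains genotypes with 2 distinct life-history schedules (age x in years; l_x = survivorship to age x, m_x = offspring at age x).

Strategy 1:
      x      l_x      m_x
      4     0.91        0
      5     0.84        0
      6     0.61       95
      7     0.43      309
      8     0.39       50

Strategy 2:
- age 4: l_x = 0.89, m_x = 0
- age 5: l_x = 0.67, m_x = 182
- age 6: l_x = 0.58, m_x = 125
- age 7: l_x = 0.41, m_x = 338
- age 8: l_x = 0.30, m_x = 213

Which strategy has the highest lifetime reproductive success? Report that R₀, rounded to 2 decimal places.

Strategy 1: R₀ = 0.91×0 + 0.84×0 + 0.61×95 + 0.43×309 + 0.39×50 = 210.3200
Strategy 2: R₀ = 0.89×0 + 0.67×182 + 0.58×125 + 0.41×338 + 0.30×213 = 396.9200
Highest R₀: strategy 2 with 396.9200.

396.92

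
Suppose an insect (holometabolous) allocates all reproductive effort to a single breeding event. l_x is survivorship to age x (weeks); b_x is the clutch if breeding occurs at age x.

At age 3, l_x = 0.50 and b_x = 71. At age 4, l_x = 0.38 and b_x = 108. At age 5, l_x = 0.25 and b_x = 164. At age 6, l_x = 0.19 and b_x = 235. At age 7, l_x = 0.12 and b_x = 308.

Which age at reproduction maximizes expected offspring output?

Expected offspring if breeding at age x = l_x × b_x:
  age 3: 0.50 × 71 = 35.500
  age 4: 0.38 × 108 = 41.040
  age 5: 0.25 × 164 = 41.000
  age 6: 0.19 × 235 = 44.650
  age 7: 0.12 × 308 = 36.960
Maximum at age 6 (44.650).

6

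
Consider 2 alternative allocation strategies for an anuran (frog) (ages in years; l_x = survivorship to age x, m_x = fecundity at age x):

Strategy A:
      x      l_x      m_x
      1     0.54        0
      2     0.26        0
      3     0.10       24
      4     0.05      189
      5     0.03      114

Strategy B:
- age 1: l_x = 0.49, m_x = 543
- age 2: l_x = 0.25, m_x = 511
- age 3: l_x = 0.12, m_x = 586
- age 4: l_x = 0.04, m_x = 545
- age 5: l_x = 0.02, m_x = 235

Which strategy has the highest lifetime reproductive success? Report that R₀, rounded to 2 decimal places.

Strategy A: R₀ = 0.54×0 + 0.26×0 + 0.10×24 + 0.05×189 + 0.03×114 = 15.2700
Strategy B: R₀ = 0.49×543 + 0.25×511 + 0.12×586 + 0.04×545 + 0.02×235 = 490.6400
Highest R₀: strategy B with 490.6400.

490.64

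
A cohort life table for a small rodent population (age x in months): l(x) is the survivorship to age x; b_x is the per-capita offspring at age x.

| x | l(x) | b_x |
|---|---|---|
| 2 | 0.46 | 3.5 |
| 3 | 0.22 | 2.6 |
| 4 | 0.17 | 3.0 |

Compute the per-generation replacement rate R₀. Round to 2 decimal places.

R₀ = Σ l(x) b_x:
  age 2: 0.46 × 3.5 = 1.6100
  age 3: 0.22 × 2.6 = 0.5720
  age 4: 0.17 × 3.0 = 0.5100
R₀ = 1.6100 + 0.5720 + 0.5100 = 2.6920

2.69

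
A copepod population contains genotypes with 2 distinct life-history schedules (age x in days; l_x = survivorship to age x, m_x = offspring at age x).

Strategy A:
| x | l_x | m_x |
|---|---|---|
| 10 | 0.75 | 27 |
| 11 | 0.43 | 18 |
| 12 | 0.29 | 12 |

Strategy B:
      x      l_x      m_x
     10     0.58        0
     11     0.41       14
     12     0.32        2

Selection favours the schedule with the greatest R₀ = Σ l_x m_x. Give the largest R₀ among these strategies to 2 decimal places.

31.47

Strategy A: R₀ = 0.75×27 + 0.43×18 + 0.29×12 = 31.4700
Strategy B: R₀ = 0.58×0 + 0.41×14 + 0.32×2 = 6.3800
Highest R₀: strategy A with 31.4700.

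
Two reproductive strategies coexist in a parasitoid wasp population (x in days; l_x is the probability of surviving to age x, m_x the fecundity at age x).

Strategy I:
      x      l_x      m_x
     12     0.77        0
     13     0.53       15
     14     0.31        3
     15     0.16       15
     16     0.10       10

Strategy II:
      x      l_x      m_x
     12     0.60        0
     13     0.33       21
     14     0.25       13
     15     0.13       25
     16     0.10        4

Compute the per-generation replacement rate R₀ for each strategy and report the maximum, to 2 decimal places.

Strategy I: R₀ = 0.77×0 + 0.53×15 + 0.31×3 + 0.16×15 + 0.10×10 = 12.2800
Strategy II: R₀ = 0.60×0 + 0.33×21 + 0.25×13 + 0.13×25 + 0.10×4 = 13.8300
Highest R₀: strategy II with 13.8300.

13.83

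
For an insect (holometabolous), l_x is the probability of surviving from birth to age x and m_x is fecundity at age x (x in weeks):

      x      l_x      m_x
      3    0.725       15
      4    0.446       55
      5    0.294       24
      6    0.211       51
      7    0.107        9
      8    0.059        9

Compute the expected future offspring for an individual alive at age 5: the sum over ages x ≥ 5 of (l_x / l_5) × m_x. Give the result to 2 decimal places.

l_5 = 0.294. Conditional survival from age 5 to x is l_x / l_5.
  x=5: (0.294/0.294) × 24 = 24.0000
  x=6: (0.211/0.294) × 51 = 36.6020
  x=7: (0.107/0.294) × 9 = 3.2755
  x=8: (0.059/0.294) × 9 = 1.8061
Sum = 24.0000 + 36.6020 + 3.2755 + 1.8061 = 65.6837

65.68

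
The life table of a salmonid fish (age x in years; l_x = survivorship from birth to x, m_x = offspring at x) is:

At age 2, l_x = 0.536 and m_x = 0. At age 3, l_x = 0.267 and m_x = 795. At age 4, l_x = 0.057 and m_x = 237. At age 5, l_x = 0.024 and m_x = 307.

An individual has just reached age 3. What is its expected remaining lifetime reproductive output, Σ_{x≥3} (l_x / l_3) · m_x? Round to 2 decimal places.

873.19

l_3 = 0.267. Conditional survival from age 3 to x is l_x / l_3.
  x=3: (0.267/0.267) × 795 = 795.0000
  x=4: (0.057/0.267) × 237 = 50.5955
  x=5: (0.024/0.267) × 307 = 27.5955
Sum = 795.0000 + 50.5955 + 27.5955 = 873.1910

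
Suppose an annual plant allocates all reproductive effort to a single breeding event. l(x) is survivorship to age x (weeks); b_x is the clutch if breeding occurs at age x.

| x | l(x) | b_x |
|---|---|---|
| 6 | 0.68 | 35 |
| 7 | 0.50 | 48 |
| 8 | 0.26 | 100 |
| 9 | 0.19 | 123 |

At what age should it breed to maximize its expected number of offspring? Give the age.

Expected offspring if breeding at age x = l(x) × b_x:
  age 6: 0.68 × 35 = 23.800
  age 7: 0.50 × 48 = 24.000
  age 8: 0.26 × 100 = 26.000
  age 9: 0.19 × 123 = 23.370
Maximum at age 8 (26.000).

8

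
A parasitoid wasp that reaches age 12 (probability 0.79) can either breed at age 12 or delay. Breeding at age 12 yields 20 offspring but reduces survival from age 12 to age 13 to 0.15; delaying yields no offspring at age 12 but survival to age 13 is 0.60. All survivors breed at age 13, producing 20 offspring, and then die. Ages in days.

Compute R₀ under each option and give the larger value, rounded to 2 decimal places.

breed at age 12: R₀ = 0.79 × (20 + 0.15 × 20) = 0.79 × 23.0000 = 18.1700
delay to age 13: R₀ = 0.79 × (0.60 × 20) = 0.79 × 12.0000 = 9.4800
Higher: breed at age 12 (18.1700).

18.17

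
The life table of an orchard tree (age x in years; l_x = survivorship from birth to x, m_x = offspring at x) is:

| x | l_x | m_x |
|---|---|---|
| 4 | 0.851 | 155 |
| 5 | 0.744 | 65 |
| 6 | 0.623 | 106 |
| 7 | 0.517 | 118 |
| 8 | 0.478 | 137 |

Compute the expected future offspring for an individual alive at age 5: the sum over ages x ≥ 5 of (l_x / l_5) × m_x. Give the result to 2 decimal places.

323.78

l_5 = 0.744. Conditional survival from age 5 to x is l_x / l_5.
  x=5: (0.744/0.744) × 65 = 65.0000
  x=6: (0.623/0.744) × 106 = 88.7608
  x=7: (0.517/0.744) × 118 = 81.9973
  x=8: (0.478/0.744) × 137 = 88.0188
Sum = 65.0000 + 88.7608 + 81.9973 + 88.0188 = 323.7769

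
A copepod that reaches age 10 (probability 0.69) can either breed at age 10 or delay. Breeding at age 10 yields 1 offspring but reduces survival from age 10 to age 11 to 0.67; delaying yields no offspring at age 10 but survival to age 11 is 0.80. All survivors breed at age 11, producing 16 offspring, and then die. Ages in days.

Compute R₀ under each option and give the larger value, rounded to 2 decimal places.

breed at age 10: R₀ = 0.69 × (1 + 0.67 × 16) = 0.69 × 11.7200 = 8.0868
delay to age 11: R₀ = 0.69 × (0.80 × 16) = 0.69 × 12.8000 = 8.8320
Higher: delay to age 11 (8.8320).

8.83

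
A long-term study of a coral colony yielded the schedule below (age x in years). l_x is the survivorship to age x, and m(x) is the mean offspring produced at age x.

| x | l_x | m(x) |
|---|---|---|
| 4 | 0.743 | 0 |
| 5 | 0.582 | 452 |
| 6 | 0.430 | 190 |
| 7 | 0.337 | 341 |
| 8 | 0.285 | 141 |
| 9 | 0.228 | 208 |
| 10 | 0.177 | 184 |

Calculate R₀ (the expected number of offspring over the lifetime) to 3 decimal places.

579.858

R₀ = Σ l_x m(x):
  age 4: 0.743 × 0 = 0.0000
  age 5: 0.582 × 452 = 263.0640
  age 6: 0.430 × 190 = 81.7000
  age 7: 0.337 × 341 = 114.9170
  age 8: 0.285 × 141 = 40.1850
  age 9: 0.228 × 208 = 47.4240
  age 10: 0.177 × 184 = 32.5680
R₀ = 0.0000 + 263.0640 + 81.7000 + 114.9170 + 40.1850 + 47.4240 + 32.5680 = 579.8580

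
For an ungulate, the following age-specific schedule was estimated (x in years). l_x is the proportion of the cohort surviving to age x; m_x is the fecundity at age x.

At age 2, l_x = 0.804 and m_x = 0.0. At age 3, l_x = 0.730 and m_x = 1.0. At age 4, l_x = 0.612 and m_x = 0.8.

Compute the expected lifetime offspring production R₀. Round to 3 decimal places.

1.220

R₀ = Σ l_x m_x:
  age 2: 0.804 × 0.0 = 0.0000
  age 3: 0.730 × 1.0 = 0.7300
  age 4: 0.612 × 0.8 = 0.4896
R₀ = 0.0000 + 0.7300 + 0.4896 = 1.2196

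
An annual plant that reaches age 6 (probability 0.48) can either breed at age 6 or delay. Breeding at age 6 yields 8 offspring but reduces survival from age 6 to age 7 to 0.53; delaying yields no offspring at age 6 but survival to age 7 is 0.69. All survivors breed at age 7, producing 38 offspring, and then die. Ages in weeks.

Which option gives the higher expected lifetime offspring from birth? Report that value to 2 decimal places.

13.51

breed at age 6: R₀ = 0.48 × (8 + 0.53 × 38) = 0.48 × 28.1400 = 13.5072
delay to age 7: R₀ = 0.48 × (0.69 × 38) = 0.48 × 26.2200 = 12.5856
Higher: breed at age 6 (13.5072).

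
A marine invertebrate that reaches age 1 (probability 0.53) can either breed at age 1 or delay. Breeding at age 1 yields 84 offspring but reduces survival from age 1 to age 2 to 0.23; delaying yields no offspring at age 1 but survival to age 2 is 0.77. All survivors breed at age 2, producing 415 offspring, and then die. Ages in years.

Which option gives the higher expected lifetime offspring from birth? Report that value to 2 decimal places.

169.36

breed at age 1: R₀ = 0.53 × (84 + 0.23 × 415) = 0.53 × 179.4500 = 95.1085
delay to age 2: R₀ = 0.53 × (0.77 × 415) = 0.53 × 319.5500 = 169.3615
Higher: delay to age 2 (169.3615).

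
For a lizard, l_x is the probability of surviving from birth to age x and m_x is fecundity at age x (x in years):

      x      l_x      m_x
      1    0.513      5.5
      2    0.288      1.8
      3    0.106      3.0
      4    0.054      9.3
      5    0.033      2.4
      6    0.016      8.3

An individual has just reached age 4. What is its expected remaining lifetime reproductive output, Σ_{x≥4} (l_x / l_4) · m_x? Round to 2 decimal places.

l_4 = 0.054. Conditional survival from age 4 to x is l_x / l_4.
  x=4: (0.054/0.054) × 9.3 = 9.3000
  x=5: (0.033/0.054) × 2.4 = 1.4667
  x=6: (0.016/0.054) × 8.3 = 2.4593
Sum = 9.3000 + 1.4667 + 2.4593 = 13.2259

13.23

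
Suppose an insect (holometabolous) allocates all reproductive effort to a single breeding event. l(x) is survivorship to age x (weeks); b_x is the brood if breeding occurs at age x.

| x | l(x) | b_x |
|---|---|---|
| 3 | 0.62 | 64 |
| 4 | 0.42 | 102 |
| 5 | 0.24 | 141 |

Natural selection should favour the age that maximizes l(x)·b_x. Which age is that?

Expected offspring if breeding at age x = l(x) × b_x:
  age 3: 0.62 × 64 = 39.680
  age 4: 0.42 × 102 = 42.840
  age 5: 0.24 × 141 = 33.840
Maximum at age 4 (42.840).

4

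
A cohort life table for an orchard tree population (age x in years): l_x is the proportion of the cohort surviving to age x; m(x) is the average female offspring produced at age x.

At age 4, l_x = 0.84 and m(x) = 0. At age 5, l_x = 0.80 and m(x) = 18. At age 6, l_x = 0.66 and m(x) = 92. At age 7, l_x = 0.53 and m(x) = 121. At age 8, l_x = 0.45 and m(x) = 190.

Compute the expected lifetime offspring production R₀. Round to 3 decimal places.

R₀ = Σ l_x m(x):
  age 4: 0.84 × 0 = 0.0000
  age 5: 0.80 × 18 = 14.4000
  age 6: 0.66 × 92 = 60.7200
  age 7: 0.53 × 121 = 64.1300
  age 8: 0.45 × 190 = 85.5000
R₀ = 0.0000 + 14.4000 + 60.7200 + 64.1300 + 85.5000 = 224.7500

224.750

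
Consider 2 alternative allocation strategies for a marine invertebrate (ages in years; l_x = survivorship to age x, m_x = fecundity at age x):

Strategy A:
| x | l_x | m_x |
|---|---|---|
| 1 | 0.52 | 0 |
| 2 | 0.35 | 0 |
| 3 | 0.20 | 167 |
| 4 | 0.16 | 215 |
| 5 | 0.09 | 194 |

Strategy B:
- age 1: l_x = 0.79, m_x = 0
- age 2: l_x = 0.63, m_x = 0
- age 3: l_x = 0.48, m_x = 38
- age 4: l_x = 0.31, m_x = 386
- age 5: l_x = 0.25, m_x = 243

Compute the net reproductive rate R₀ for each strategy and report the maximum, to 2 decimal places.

Strategy A: R₀ = 0.52×0 + 0.35×0 + 0.20×167 + 0.16×215 + 0.09×194 = 85.2600
Strategy B: R₀ = 0.79×0 + 0.63×0 + 0.48×38 + 0.31×386 + 0.25×243 = 198.6500
Highest R₀: strategy B with 198.6500.

198.65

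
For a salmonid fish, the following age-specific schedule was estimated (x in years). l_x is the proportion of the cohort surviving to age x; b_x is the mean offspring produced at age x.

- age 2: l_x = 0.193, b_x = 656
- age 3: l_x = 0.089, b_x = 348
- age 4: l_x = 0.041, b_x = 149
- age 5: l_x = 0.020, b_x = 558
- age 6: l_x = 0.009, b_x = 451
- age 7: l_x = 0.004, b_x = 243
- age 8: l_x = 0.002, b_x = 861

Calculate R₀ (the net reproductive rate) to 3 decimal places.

181.602

R₀ = Σ l_x b_x:
  age 2: 0.193 × 656 = 126.6080
  age 3: 0.089 × 348 = 30.9720
  age 4: 0.041 × 149 = 6.1090
  age 5: 0.020 × 558 = 11.1600
  age 6: 0.009 × 451 = 4.0590
  age 7: 0.004 × 243 = 0.9720
  age 8: 0.002 × 861 = 1.7220
R₀ = 126.6080 + 30.9720 + 6.1090 + 11.1600 + 4.0590 + 0.9720 + 1.7220 = 181.6020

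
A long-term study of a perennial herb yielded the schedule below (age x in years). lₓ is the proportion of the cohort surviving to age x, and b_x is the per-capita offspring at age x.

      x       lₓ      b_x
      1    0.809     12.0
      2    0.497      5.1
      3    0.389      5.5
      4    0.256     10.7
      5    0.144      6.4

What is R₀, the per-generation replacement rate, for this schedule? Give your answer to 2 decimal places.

R₀ = Σ lₓ b_x:
  age 1: 0.809 × 12.0 = 9.7080
  age 2: 0.497 × 5.1 = 2.5347
  age 3: 0.389 × 5.5 = 2.1395
  age 4: 0.256 × 10.7 = 2.7392
  age 5: 0.144 × 6.4 = 0.9216
R₀ = 9.7080 + 2.5347 + 2.1395 + 2.7392 + 0.9216 = 18.0430

18.04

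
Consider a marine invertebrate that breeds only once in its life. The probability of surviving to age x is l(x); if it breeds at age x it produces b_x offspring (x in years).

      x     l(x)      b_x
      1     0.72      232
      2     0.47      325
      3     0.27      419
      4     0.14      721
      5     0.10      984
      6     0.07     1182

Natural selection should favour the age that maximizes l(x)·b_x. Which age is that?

Expected offspring if breeding at age x = l(x) × b_x:
  age 1: 0.72 × 232 = 167.040
  age 2: 0.47 × 325 = 152.750
  age 3: 0.27 × 419 = 113.130
  age 4: 0.14 × 721 = 100.940
  age 5: 0.10 × 984 = 98.400
  age 6: 0.07 × 1182 = 82.740
Maximum at age 1 (167.040).

1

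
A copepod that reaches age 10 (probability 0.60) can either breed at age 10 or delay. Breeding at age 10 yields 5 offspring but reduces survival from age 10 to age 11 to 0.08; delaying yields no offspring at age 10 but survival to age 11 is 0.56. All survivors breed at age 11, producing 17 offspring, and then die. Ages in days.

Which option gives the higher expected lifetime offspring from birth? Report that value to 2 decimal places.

breed at age 10: R₀ = 0.60 × (5 + 0.08 × 17) = 0.60 × 6.3600 = 3.8160
delay to age 11: R₀ = 0.60 × (0.56 × 17) = 0.60 × 9.5200 = 5.7120
Higher: delay to age 11 (5.7120).

5.71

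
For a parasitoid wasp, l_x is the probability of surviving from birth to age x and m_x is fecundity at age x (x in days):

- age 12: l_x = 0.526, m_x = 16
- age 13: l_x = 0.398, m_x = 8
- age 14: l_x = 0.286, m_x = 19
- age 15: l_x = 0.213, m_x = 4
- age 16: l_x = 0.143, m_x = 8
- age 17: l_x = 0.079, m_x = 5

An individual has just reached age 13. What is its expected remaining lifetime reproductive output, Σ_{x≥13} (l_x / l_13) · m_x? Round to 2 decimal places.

27.66

l_13 = 0.398. Conditional survival from age 13 to x is l_x / l_13.
  x=13: (0.398/0.398) × 8 = 8.0000
  x=14: (0.286/0.398) × 19 = 13.6533
  x=15: (0.213/0.398) × 4 = 2.1407
  x=16: (0.143/0.398) × 8 = 2.8744
  x=17: (0.079/0.398) × 5 = 0.9925
Sum = 8.0000 + 13.6533 + 2.1407 + 2.8744 + 0.9925 = 27.6608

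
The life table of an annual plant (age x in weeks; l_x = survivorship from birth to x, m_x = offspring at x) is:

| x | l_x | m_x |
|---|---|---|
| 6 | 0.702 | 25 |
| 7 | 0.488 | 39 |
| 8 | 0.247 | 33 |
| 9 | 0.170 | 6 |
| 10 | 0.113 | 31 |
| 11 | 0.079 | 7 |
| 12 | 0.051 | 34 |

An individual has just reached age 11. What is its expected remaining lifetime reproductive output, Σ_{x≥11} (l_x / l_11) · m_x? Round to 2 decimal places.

28.95

l_11 = 0.079. Conditional survival from age 11 to x is l_x / l_11.
  x=11: (0.079/0.079) × 7 = 7.0000
  x=12: (0.051/0.079) × 34 = 21.9494
Sum = 7.0000 + 21.9494 = 28.9494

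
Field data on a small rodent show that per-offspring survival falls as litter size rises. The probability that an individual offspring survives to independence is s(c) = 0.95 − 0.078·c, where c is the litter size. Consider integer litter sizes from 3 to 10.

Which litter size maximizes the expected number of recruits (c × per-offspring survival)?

Expected recruits = c × s(c):
  c=3: 3 × 0.716 = 2.148
  c=4: 4 × 0.638 = 2.552
  c=5: 5 × 0.560 = 2.800
  c=6: 6 × 0.482 = 2.892
  c=7: 7 × 0.404 = 2.828
  c=8: 8 × 0.326 = 2.608
  c=9: 9 × 0.248 = 2.232
  c=10: 10 × 0.170 = 1.700
Maximum at c = 6 (2.892 recruits).

6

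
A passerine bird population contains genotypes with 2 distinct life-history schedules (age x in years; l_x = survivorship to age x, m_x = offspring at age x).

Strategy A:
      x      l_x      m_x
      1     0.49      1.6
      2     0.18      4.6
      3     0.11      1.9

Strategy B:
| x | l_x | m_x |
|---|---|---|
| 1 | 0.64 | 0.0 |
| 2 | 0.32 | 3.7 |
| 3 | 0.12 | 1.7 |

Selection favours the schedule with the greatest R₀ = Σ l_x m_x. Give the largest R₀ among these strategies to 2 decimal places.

1.82

Strategy A: R₀ = 0.49×1.6 + 0.18×4.6 + 0.11×1.9 = 1.8210
Strategy B: R₀ = 0.64×0.0 + 0.32×3.7 + 0.12×1.7 = 1.3880
Highest R₀: strategy A with 1.8210.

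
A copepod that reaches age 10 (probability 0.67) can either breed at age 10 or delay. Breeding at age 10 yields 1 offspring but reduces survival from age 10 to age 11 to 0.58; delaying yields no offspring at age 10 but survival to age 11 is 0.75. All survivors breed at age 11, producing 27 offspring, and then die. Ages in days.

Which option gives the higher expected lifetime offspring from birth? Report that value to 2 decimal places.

breed at age 10: R₀ = 0.67 × (1 + 0.58 × 27) = 0.67 × 16.6600 = 11.1622
delay to age 11: R₀ = 0.67 × (0.75 × 27) = 0.67 × 20.2500 = 13.5675
Higher: delay to age 11 (13.5675).

13.57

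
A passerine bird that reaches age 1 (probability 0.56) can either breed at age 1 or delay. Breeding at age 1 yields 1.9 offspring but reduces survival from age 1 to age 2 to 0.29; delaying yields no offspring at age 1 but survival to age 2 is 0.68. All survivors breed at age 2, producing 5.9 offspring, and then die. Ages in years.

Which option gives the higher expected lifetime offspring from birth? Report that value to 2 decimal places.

2.25

breed at age 1: R₀ = 0.56 × (1.9 + 0.29 × 5.9) = 0.56 × 3.6110 = 2.0222
delay to age 2: R₀ = 0.56 × (0.68 × 5.9) = 0.56 × 4.0120 = 2.2467
Higher: delay to age 2 (2.2467).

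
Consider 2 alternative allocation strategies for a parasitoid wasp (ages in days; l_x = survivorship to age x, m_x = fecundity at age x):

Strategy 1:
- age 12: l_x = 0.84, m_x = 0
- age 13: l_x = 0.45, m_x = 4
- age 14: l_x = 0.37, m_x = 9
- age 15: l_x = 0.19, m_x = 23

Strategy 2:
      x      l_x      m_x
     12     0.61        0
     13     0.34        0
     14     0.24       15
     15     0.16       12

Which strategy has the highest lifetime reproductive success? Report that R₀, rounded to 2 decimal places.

9.50

Strategy 1: R₀ = 0.84×0 + 0.45×4 + 0.37×9 + 0.19×23 = 9.5000
Strategy 2: R₀ = 0.61×0 + 0.34×0 + 0.24×15 + 0.16×12 = 5.5200
Highest R₀: strategy 1 with 9.5000.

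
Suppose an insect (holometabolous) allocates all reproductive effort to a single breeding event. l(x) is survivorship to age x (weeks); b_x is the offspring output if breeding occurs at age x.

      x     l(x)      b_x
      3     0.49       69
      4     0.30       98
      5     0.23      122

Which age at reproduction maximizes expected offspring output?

3

Expected offspring if breeding at age x = l(x) × b_x:
  age 3: 0.49 × 69 = 33.810
  age 4: 0.30 × 98 = 29.400
  age 5: 0.23 × 122 = 28.060
Maximum at age 3 (33.810).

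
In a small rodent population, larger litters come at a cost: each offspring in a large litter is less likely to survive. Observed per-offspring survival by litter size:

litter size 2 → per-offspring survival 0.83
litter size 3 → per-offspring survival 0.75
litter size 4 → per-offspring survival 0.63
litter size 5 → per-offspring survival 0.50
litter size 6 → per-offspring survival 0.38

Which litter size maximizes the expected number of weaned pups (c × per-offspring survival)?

Expected weaned pups = c × s(c):
  c=2: 2 × 0.83 = 1.660
  c=3: 3 × 0.75 = 2.250
  c=4: 4 × 0.63 = 2.520
  c=5: 5 × 0.50 = 2.500
  c=6: 6 × 0.38 = 2.280
Maximum at c = 4 (2.520 weaned pups).

4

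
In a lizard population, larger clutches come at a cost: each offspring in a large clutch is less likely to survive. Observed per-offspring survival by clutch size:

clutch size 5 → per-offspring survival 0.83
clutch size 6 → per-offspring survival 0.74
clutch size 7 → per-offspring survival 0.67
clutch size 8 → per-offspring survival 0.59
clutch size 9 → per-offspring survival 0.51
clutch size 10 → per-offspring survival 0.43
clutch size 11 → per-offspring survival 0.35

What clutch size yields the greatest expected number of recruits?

8

Expected recruits = c × s(c):
  c=5: 5 × 0.83 = 4.150
  c=6: 6 × 0.74 = 4.440
  c=7: 7 × 0.67 = 4.690
  c=8: 8 × 0.59 = 4.720
  c=9: 9 × 0.51 = 4.590
  c=10: 10 × 0.43 = 4.300
  c=11: 11 × 0.35 = 3.850
Maximum at c = 8 (4.720 recruits).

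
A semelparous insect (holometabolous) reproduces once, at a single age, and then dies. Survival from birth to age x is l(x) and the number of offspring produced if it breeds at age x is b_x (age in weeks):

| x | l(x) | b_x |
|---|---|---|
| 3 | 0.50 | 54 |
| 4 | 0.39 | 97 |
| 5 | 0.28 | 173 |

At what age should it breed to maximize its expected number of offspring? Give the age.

Expected offspring if breeding at age x = l(x) × b_x:
  age 3: 0.50 × 54 = 27.000
  age 4: 0.39 × 97 = 37.830
  age 5: 0.28 × 173 = 48.440
Maximum at age 5 (48.440).

5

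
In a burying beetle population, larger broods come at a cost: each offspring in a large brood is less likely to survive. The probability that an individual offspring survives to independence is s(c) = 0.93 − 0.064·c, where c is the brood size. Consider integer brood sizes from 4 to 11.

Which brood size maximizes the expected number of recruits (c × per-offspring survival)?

Expected recruits = c × s(c):
  c=4: 4 × 0.674 = 2.696
  c=5: 5 × 0.610 = 3.050
  c=6: 6 × 0.546 = 3.276
  c=7: 7 × 0.482 = 3.374
  c=8: 8 × 0.418 = 3.344
  c=9: 9 × 0.354 = 3.186
  c=10: 10 × 0.290 = 2.900
  c=11: 11 × 0.226 = 2.486
Maximum at c = 7 (3.374 recruits).

7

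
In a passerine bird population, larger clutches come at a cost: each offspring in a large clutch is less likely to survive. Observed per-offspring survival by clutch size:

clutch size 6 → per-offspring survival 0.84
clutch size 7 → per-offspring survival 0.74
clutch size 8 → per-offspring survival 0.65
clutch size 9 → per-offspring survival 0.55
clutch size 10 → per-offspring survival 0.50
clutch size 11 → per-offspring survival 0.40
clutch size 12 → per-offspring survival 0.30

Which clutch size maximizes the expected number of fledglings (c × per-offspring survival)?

Expected fledglings = c × s(c):
  c=6: 6 × 0.84 = 5.040
  c=7: 7 × 0.74 = 5.180
  c=8: 8 × 0.65 = 5.200
  c=9: 9 × 0.55 = 4.950
  c=10: 10 × 0.50 = 5.000
  c=11: 11 × 0.40 = 4.400
  c=12: 12 × 0.30 = 3.600
Maximum at c = 8 (5.200 fledglings).

8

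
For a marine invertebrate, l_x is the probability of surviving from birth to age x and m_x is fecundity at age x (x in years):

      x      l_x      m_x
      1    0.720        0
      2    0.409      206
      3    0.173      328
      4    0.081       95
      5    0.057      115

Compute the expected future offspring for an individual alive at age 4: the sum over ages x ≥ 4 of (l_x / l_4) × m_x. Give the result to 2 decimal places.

175.93

l_4 = 0.081. Conditional survival from age 4 to x is l_x / l_4.
  x=4: (0.081/0.081) × 95 = 95.0000
  x=5: (0.057/0.081) × 115 = 80.9259
Sum = 95.0000 + 80.9259 = 175.9259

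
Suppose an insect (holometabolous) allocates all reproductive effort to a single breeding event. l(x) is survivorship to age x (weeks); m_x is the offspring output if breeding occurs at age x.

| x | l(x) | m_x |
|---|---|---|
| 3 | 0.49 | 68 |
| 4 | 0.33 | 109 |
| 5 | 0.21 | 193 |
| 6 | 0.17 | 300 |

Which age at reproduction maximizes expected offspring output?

Expected offspring if breeding at age x = l(x) × m_x:
  age 3: 0.49 × 68 = 33.320
  age 4: 0.33 × 109 = 35.970
  age 5: 0.21 × 193 = 40.530
  age 6: 0.17 × 300 = 51.000
Maximum at age 6 (51.000).

6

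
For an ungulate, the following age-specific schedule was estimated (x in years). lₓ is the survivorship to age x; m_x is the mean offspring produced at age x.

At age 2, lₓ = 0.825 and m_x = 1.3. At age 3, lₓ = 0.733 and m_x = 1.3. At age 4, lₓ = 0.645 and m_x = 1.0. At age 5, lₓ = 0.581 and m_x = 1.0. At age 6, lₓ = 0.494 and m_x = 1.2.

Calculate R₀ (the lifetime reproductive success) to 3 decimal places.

3.844

R₀ = Σ lₓ m_x:
  age 2: 0.825 × 1.3 = 1.0725
  age 3: 0.733 × 1.3 = 0.9529
  age 4: 0.645 × 1.0 = 0.6450
  age 5: 0.581 × 1.0 = 0.5810
  age 6: 0.494 × 1.2 = 0.5928
R₀ = 1.0725 + 0.9529 + 0.6450 + 0.5810 + 0.5928 = 3.8442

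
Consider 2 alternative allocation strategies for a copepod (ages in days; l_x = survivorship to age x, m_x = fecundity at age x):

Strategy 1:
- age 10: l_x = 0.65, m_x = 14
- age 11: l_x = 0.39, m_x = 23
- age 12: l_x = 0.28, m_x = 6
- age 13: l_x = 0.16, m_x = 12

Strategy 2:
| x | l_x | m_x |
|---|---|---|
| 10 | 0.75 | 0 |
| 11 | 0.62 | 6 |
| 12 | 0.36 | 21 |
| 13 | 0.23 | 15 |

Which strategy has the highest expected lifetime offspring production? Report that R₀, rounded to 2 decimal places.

Strategy 1: R₀ = 0.65×14 + 0.39×23 + 0.28×6 + 0.16×12 = 21.6700
Strategy 2: R₀ = 0.75×0 + 0.62×6 + 0.36×21 + 0.23×15 = 14.7300
Highest R₀: strategy 1 with 21.6700.

21.67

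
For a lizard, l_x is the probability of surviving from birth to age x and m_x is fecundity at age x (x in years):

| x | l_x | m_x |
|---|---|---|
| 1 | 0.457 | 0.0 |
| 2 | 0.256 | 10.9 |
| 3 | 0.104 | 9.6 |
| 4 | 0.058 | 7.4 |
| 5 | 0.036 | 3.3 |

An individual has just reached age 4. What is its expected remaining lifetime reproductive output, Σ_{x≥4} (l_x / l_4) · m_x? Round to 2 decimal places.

9.45

l_4 = 0.058. Conditional survival from age 4 to x is l_x / l_4.
  x=4: (0.058/0.058) × 7.4 = 7.4000
  x=5: (0.036/0.058) × 3.3 = 2.0483
Sum = 7.4000 + 2.0483 = 9.4483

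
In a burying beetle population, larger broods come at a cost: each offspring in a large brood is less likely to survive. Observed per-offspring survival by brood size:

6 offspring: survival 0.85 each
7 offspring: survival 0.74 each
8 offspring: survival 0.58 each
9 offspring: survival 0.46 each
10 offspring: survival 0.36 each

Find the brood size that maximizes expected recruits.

7

Expected recruits = c × s(c):
  c=6: 6 × 0.85 = 5.100
  c=7: 7 × 0.74 = 5.180
  c=8: 8 × 0.58 = 4.640
  c=9: 9 × 0.46 = 4.140
  c=10: 10 × 0.36 = 3.600
Maximum at c = 7 (5.180 recruits).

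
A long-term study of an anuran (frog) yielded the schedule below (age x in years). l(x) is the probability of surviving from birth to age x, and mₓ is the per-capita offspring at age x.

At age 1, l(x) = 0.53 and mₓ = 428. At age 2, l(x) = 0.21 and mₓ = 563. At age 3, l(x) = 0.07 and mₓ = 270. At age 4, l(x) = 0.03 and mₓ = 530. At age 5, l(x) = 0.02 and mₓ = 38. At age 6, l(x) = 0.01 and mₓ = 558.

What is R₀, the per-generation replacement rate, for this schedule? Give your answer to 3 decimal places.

386.210

R₀ = Σ l(x) mₓ:
  age 1: 0.53 × 428 = 226.8400
  age 2: 0.21 × 563 = 118.2300
  age 3: 0.07 × 270 = 18.9000
  age 4: 0.03 × 530 = 15.9000
  age 5: 0.02 × 38 = 0.7600
  age 6: 0.01 × 558 = 5.5800
R₀ = 226.8400 + 118.2300 + 18.9000 + 15.9000 + 0.7600 + 5.5800 = 386.2100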